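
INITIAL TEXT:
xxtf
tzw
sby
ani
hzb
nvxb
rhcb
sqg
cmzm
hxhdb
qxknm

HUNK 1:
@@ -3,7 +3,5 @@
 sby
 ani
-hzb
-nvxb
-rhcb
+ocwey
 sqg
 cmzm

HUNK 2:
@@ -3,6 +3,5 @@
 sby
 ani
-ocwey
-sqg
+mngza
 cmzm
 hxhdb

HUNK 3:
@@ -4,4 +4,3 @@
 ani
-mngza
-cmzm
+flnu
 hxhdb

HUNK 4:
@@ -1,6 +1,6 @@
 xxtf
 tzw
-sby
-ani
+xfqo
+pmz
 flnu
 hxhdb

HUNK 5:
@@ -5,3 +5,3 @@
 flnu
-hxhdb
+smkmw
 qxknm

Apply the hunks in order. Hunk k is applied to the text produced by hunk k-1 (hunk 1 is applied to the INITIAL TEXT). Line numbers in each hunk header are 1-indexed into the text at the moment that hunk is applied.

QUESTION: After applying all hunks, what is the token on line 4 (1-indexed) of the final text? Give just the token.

Answer: pmz

Derivation:
Hunk 1: at line 3 remove [hzb,nvxb,rhcb] add [ocwey] -> 9 lines: xxtf tzw sby ani ocwey sqg cmzm hxhdb qxknm
Hunk 2: at line 3 remove [ocwey,sqg] add [mngza] -> 8 lines: xxtf tzw sby ani mngza cmzm hxhdb qxknm
Hunk 3: at line 4 remove [mngza,cmzm] add [flnu] -> 7 lines: xxtf tzw sby ani flnu hxhdb qxknm
Hunk 4: at line 1 remove [sby,ani] add [xfqo,pmz] -> 7 lines: xxtf tzw xfqo pmz flnu hxhdb qxknm
Hunk 5: at line 5 remove [hxhdb] add [smkmw] -> 7 lines: xxtf tzw xfqo pmz flnu smkmw qxknm
Final line 4: pmz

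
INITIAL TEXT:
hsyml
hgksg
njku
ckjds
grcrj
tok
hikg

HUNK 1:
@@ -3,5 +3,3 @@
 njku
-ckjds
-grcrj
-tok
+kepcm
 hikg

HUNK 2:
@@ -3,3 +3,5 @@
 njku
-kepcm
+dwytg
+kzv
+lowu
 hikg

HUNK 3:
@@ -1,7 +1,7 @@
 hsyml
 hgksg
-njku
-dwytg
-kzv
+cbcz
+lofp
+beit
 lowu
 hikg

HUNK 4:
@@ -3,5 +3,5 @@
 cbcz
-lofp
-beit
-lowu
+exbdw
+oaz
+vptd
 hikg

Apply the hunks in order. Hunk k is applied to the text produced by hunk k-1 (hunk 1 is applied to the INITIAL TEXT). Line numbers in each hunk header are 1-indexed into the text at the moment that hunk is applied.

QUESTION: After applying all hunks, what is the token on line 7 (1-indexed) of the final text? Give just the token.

Answer: hikg

Derivation:
Hunk 1: at line 3 remove [ckjds,grcrj,tok] add [kepcm] -> 5 lines: hsyml hgksg njku kepcm hikg
Hunk 2: at line 3 remove [kepcm] add [dwytg,kzv,lowu] -> 7 lines: hsyml hgksg njku dwytg kzv lowu hikg
Hunk 3: at line 1 remove [njku,dwytg,kzv] add [cbcz,lofp,beit] -> 7 lines: hsyml hgksg cbcz lofp beit lowu hikg
Hunk 4: at line 3 remove [lofp,beit,lowu] add [exbdw,oaz,vptd] -> 7 lines: hsyml hgksg cbcz exbdw oaz vptd hikg
Final line 7: hikg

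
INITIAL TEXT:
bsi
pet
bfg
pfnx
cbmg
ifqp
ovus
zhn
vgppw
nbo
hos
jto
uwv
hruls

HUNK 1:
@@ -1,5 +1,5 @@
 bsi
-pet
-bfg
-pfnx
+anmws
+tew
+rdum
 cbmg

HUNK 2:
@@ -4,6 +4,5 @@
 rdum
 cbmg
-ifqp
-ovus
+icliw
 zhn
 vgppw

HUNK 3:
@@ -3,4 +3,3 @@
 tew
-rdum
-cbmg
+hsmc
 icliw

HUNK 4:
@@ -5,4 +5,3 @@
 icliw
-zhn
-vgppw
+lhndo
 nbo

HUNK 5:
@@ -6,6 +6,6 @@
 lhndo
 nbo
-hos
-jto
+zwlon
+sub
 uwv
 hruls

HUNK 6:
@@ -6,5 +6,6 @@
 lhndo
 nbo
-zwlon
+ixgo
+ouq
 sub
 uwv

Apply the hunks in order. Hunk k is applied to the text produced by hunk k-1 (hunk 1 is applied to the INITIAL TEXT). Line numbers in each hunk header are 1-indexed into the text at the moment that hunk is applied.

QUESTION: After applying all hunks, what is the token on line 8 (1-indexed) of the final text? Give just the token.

Hunk 1: at line 1 remove [pet,bfg,pfnx] add [anmws,tew,rdum] -> 14 lines: bsi anmws tew rdum cbmg ifqp ovus zhn vgppw nbo hos jto uwv hruls
Hunk 2: at line 4 remove [ifqp,ovus] add [icliw] -> 13 lines: bsi anmws tew rdum cbmg icliw zhn vgppw nbo hos jto uwv hruls
Hunk 3: at line 3 remove [rdum,cbmg] add [hsmc] -> 12 lines: bsi anmws tew hsmc icliw zhn vgppw nbo hos jto uwv hruls
Hunk 4: at line 5 remove [zhn,vgppw] add [lhndo] -> 11 lines: bsi anmws tew hsmc icliw lhndo nbo hos jto uwv hruls
Hunk 5: at line 6 remove [hos,jto] add [zwlon,sub] -> 11 lines: bsi anmws tew hsmc icliw lhndo nbo zwlon sub uwv hruls
Hunk 6: at line 6 remove [zwlon] add [ixgo,ouq] -> 12 lines: bsi anmws tew hsmc icliw lhndo nbo ixgo ouq sub uwv hruls
Final line 8: ixgo

Answer: ixgo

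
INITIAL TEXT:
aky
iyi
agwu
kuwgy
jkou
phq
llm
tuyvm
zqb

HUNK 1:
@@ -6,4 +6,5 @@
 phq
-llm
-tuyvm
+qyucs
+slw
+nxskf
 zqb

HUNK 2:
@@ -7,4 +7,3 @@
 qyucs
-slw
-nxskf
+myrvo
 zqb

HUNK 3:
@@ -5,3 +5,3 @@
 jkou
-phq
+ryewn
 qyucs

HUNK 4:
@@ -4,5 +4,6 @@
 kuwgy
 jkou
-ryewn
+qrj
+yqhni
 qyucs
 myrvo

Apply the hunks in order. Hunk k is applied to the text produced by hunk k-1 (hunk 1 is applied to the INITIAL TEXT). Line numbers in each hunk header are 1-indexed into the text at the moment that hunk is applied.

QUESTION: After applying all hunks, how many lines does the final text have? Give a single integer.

Hunk 1: at line 6 remove [llm,tuyvm] add [qyucs,slw,nxskf] -> 10 lines: aky iyi agwu kuwgy jkou phq qyucs slw nxskf zqb
Hunk 2: at line 7 remove [slw,nxskf] add [myrvo] -> 9 lines: aky iyi agwu kuwgy jkou phq qyucs myrvo zqb
Hunk 3: at line 5 remove [phq] add [ryewn] -> 9 lines: aky iyi agwu kuwgy jkou ryewn qyucs myrvo zqb
Hunk 4: at line 4 remove [ryewn] add [qrj,yqhni] -> 10 lines: aky iyi agwu kuwgy jkou qrj yqhni qyucs myrvo zqb
Final line count: 10

Answer: 10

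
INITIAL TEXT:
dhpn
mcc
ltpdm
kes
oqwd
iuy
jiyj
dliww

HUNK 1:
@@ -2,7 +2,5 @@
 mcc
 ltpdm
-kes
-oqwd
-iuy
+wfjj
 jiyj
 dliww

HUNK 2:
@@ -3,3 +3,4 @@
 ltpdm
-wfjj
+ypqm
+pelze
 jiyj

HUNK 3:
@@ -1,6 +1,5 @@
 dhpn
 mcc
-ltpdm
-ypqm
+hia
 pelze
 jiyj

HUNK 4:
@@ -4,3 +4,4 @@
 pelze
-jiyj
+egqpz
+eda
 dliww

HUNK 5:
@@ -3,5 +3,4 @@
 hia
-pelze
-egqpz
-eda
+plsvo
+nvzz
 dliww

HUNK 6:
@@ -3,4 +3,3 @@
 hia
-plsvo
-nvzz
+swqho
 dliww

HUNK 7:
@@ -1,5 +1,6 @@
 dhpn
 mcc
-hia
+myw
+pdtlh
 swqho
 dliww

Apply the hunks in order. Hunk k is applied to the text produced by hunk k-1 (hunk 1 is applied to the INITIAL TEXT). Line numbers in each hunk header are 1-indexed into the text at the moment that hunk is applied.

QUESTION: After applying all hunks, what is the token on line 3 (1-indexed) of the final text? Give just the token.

Answer: myw

Derivation:
Hunk 1: at line 2 remove [kes,oqwd,iuy] add [wfjj] -> 6 lines: dhpn mcc ltpdm wfjj jiyj dliww
Hunk 2: at line 3 remove [wfjj] add [ypqm,pelze] -> 7 lines: dhpn mcc ltpdm ypqm pelze jiyj dliww
Hunk 3: at line 1 remove [ltpdm,ypqm] add [hia] -> 6 lines: dhpn mcc hia pelze jiyj dliww
Hunk 4: at line 4 remove [jiyj] add [egqpz,eda] -> 7 lines: dhpn mcc hia pelze egqpz eda dliww
Hunk 5: at line 3 remove [pelze,egqpz,eda] add [plsvo,nvzz] -> 6 lines: dhpn mcc hia plsvo nvzz dliww
Hunk 6: at line 3 remove [plsvo,nvzz] add [swqho] -> 5 lines: dhpn mcc hia swqho dliww
Hunk 7: at line 1 remove [hia] add [myw,pdtlh] -> 6 lines: dhpn mcc myw pdtlh swqho dliww
Final line 3: myw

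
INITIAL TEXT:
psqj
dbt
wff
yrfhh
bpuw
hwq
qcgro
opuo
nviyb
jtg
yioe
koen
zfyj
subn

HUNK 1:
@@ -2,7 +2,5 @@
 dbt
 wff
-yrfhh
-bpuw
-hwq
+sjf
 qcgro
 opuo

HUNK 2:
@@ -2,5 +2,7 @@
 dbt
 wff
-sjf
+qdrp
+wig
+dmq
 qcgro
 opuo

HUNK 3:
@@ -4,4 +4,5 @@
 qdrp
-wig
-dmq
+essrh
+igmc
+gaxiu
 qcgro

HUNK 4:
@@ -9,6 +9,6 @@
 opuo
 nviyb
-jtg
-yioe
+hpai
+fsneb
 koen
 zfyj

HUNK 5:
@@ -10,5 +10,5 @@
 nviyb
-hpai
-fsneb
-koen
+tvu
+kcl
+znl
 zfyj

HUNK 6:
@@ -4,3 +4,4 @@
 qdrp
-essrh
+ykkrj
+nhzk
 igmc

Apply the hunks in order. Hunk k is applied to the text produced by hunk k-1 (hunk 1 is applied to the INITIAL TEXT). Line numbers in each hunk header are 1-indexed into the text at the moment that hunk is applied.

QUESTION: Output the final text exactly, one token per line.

Answer: psqj
dbt
wff
qdrp
ykkrj
nhzk
igmc
gaxiu
qcgro
opuo
nviyb
tvu
kcl
znl
zfyj
subn

Derivation:
Hunk 1: at line 2 remove [yrfhh,bpuw,hwq] add [sjf] -> 12 lines: psqj dbt wff sjf qcgro opuo nviyb jtg yioe koen zfyj subn
Hunk 2: at line 2 remove [sjf] add [qdrp,wig,dmq] -> 14 lines: psqj dbt wff qdrp wig dmq qcgro opuo nviyb jtg yioe koen zfyj subn
Hunk 3: at line 4 remove [wig,dmq] add [essrh,igmc,gaxiu] -> 15 lines: psqj dbt wff qdrp essrh igmc gaxiu qcgro opuo nviyb jtg yioe koen zfyj subn
Hunk 4: at line 9 remove [jtg,yioe] add [hpai,fsneb] -> 15 lines: psqj dbt wff qdrp essrh igmc gaxiu qcgro opuo nviyb hpai fsneb koen zfyj subn
Hunk 5: at line 10 remove [hpai,fsneb,koen] add [tvu,kcl,znl] -> 15 lines: psqj dbt wff qdrp essrh igmc gaxiu qcgro opuo nviyb tvu kcl znl zfyj subn
Hunk 6: at line 4 remove [essrh] add [ykkrj,nhzk] -> 16 lines: psqj dbt wff qdrp ykkrj nhzk igmc gaxiu qcgro opuo nviyb tvu kcl znl zfyj subn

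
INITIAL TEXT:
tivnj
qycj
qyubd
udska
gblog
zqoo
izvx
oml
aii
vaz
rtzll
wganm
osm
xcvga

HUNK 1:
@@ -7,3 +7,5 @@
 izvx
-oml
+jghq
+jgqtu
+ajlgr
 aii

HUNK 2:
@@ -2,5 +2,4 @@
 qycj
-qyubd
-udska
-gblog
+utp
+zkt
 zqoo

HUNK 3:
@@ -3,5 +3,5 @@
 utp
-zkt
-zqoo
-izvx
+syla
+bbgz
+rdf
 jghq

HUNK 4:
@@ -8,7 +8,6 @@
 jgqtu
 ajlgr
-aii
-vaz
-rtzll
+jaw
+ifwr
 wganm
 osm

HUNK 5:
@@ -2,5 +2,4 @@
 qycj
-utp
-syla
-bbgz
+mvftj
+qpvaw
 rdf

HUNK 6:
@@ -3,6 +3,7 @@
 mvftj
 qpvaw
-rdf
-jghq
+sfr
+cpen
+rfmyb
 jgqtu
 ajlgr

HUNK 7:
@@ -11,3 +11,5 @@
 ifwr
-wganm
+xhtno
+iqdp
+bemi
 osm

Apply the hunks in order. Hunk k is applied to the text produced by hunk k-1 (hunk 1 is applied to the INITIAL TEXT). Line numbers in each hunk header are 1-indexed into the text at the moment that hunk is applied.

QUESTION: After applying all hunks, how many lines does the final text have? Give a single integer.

Answer: 16

Derivation:
Hunk 1: at line 7 remove [oml] add [jghq,jgqtu,ajlgr] -> 16 lines: tivnj qycj qyubd udska gblog zqoo izvx jghq jgqtu ajlgr aii vaz rtzll wganm osm xcvga
Hunk 2: at line 2 remove [qyubd,udska,gblog] add [utp,zkt] -> 15 lines: tivnj qycj utp zkt zqoo izvx jghq jgqtu ajlgr aii vaz rtzll wganm osm xcvga
Hunk 3: at line 3 remove [zkt,zqoo,izvx] add [syla,bbgz,rdf] -> 15 lines: tivnj qycj utp syla bbgz rdf jghq jgqtu ajlgr aii vaz rtzll wganm osm xcvga
Hunk 4: at line 8 remove [aii,vaz,rtzll] add [jaw,ifwr] -> 14 lines: tivnj qycj utp syla bbgz rdf jghq jgqtu ajlgr jaw ifwr wganm osm xcvga
Hunk 5: at line 2 remove [utp,syla,bbgz] add [mvftj,qpvaw] -> 13 lines: tivnj qycj mvftj qpvaw rdf jghq jgqtu ajlgr jaw ifwr wganm osm xcvga
Hunk 6: at line 3 remove [rdf,jghq] add [sfr,cpen,rfmyb] -> 14 lines: tivnj qycj mvftj qpvaw sfr cpen rfmyb jgqtu ajlgr jaw ifwr wganm osm xcvga
Hunk 7: at line 11 remove [wganm] add [xhtno,iqdp,bemi] -> 16 lines: tivnj qycj mvftj qpvaw sfr cpen rfmyb jgqtu ajlgr jaw ifwr xhtno iqdp bemi osm xcvga
Final line count: 16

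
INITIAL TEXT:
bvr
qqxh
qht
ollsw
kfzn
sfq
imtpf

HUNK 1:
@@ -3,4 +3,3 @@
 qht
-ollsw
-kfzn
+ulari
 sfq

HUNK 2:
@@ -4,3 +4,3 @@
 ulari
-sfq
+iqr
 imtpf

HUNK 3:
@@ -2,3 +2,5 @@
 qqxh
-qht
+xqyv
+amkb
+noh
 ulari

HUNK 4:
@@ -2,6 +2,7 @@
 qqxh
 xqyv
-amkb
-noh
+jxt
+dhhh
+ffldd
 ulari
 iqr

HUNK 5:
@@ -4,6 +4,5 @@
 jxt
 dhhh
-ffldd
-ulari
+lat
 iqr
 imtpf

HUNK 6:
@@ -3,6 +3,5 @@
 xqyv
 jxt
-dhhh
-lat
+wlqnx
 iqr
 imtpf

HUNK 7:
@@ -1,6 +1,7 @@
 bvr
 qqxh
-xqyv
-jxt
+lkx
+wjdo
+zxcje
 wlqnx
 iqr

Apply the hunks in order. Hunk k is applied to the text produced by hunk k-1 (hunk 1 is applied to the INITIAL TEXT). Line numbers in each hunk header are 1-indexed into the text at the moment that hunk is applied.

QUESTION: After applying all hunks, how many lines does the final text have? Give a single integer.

Answer: 8

Derivation:
Hunk 1: at line 3 remove [ollsw,kfzn] add [ulari] -> 6 lines: bvr qqxh qht ulari sfq imtpf
Hunk 2: at line 4 remove [sfq] add [iqr] -> 6 lines: bvr qqxh qht ulari iqr imtpf
Hunk 3: at line 2 remove [qht] add [xqyv,amkb,noh] -> 8 lines: bvr qqxh xqyv amkb noh ulari iqr imtpf
Hunk 4: at line 2 remove [amkb,noh] add [jxt,dhhh,ffldd] -> 9 lines: bvr qqxh xqyv jxt dhhh ffldd ulari iqr imtpf
Hunk 5: at line 4 remove [ffldd,ulari] add [lat] -> 8 lines: bvr qqxh xqyv jxt dhhh lat iqr imtpf
Hunk 6: at line 3 remove [dhhh,lat] add [wlqnx] -> 7 lines: bvr qqxh xqyv jxt wlqnx iqr imtpf
Hunk 7: at line 1 remove [xqyv,jxt] add [lkx,wjdo,zxcje] -> 8 lines: bvr qqxh lkx wjdo zxcje wlqnx iqr imtpf
Final line count: 8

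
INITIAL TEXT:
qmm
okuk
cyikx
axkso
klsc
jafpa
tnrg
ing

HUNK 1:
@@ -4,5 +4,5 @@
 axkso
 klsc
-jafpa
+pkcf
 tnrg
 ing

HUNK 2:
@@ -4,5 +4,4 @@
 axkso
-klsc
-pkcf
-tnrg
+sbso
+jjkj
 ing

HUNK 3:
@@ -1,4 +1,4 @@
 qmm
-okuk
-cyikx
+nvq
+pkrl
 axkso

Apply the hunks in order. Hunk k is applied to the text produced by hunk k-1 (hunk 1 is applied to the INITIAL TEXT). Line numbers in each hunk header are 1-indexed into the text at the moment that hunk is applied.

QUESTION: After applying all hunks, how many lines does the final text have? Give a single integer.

Hunk 1: at line 4 remove [jafpa] add [pkcf] -> 8 lines: qmm okuk cyikx axkso klsc pkcf tnrg ing
Hunk 2: at line 4 remove [klsc,pkcf,tnrg] add [sbso,jjkj] -> 7 lines: qmm okuk cyikx axkso sbso jjkj ing
Hunk 3: at line 1 remove [okuk,cyikx] add [nvq,pkrl] -> 7 lines: qmm nvq pkrl axkso sbso jjkj ing
Final line count: 7

Answer: 7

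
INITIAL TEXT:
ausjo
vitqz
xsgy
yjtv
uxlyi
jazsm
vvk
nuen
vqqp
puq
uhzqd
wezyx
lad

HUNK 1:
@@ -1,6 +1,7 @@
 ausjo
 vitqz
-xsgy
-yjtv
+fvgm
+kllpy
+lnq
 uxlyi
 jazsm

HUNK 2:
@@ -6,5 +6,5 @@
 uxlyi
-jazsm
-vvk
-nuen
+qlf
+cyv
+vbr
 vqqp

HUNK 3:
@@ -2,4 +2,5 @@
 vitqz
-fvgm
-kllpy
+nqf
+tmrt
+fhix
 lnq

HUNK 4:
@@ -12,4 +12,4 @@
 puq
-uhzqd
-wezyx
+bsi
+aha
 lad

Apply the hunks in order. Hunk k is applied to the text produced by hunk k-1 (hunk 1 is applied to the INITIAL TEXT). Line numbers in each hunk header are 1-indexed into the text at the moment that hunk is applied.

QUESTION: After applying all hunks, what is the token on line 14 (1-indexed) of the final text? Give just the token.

Answer: aha

Derivation:
Hunk 1: at line 1 remove [xsgy,yjtv] add [fvgm,kllpy,lnq] -> 14 lines: ausjo vitqz fvgm kllpy lnq uxlyi jazsm vvk nuen vqqp puq uhzqd wezyx lad
Hunk 2: at line 6 remove [jazsm,vvk,nuen] add [qlf,cyv,vbr] -> 14 lines: ausjo vitqz fvgm kllpy lnq uxlyi qlf cyv vbr vqqp puq uhzqd wezyx lad
Hunk 3: at line 2 remove [fvgm,kllpy] add [nqf,tmrt,fhix] -> 15 lines: ausjo vitqz nqf tmrt fhix lnq uxlyi qlf cyv vbr vqqp puq uhzqd wezyx lad
Hunk 4: at line 12 remove [uhzqd,wezyx] add [bsi,aha] -> 15 lines: ausjo vitqz nqf tmrt fhix lnq uxlyi qlf cyv vbr vqqp puq bsi aha lad
Final line 14: aha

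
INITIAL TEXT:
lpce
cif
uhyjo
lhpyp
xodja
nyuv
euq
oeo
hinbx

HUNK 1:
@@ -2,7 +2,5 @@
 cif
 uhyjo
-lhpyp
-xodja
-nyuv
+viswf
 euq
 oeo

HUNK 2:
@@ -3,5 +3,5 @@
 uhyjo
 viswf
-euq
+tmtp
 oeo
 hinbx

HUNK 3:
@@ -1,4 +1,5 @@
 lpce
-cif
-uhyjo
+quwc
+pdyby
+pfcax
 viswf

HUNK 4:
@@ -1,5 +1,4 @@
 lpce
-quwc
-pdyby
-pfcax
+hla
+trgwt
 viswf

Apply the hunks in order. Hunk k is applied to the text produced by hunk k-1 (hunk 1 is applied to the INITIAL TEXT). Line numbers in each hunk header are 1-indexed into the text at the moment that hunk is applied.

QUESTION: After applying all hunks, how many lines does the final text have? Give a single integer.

Answer: 7

Derivation:
Hunk 1: at line 2 remove [lhpyp,xodja,nyuv] add [viswf] -> 7 lines: lpce cif uhyjo viswf euq oeo hinbx
Hunk 2: at line 3 remove [euq] add [tmtp] -> 7 lines: lpce cif uhyjo viswf tmtp oeo hinbx
Hunk 3: at line 1 remove [cif,uhyjo] add [quwc,pdyby,pfcax] -> 8 lines: lpce quwc pdyby pfcax viswf tmtp oeo hinbx
Hunk 4: at line 1 remove [quwc,pdyby,pfcax] add [hla,trgwt] -> 7 lines: lpce hla trgwt viswf tmtp oeo hinbx
Final line count: 7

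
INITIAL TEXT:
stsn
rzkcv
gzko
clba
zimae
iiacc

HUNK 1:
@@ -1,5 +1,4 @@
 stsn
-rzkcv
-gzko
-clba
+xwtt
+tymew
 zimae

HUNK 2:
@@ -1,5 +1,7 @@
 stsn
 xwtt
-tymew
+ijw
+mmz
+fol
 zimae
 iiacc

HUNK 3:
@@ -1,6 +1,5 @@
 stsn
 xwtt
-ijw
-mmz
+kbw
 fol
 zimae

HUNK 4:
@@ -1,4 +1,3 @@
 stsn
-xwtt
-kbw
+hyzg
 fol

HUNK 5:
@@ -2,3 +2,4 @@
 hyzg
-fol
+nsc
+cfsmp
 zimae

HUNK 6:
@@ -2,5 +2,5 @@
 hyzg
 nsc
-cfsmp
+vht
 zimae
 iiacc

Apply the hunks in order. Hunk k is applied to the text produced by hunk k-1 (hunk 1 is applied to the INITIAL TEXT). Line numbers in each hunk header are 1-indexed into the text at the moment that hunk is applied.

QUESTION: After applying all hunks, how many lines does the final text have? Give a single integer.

Answer: 6

Derivation:
Hunk 1: at line 1 remove [rzkcv,gzko,clba] add [xwtt,tymew] -> 5 lines: stsn xwtt tymew zimae iiacc
Hunk 2: at line 1 remove [tymew] add [ijw,mmz,fol] -> 7 lines: stsn xwtt ijw mmz fol zimae iiacc
Hunk 3: at line 1 remove [ijw,mmz] add [kbw] -> 6 lines: stsn xwtt kbw fol zimae iiacc
Hunk 4: at line 1 remove [xwtt,kbw] add [hyzg] -> 5 lines: stsn hyzg fol zimae iiacc
Hunk 5: at line 2 remove [fol] add [nsc,cfsmp] -> 6 lines: stsn hyzg nsc cfsmp zimae iiacc
Hunk 6: at line 2 remove [cfsmp] add [vht] -> 6 lines: stsn hyzg nsc vht zimae iiacc
Final line count: 6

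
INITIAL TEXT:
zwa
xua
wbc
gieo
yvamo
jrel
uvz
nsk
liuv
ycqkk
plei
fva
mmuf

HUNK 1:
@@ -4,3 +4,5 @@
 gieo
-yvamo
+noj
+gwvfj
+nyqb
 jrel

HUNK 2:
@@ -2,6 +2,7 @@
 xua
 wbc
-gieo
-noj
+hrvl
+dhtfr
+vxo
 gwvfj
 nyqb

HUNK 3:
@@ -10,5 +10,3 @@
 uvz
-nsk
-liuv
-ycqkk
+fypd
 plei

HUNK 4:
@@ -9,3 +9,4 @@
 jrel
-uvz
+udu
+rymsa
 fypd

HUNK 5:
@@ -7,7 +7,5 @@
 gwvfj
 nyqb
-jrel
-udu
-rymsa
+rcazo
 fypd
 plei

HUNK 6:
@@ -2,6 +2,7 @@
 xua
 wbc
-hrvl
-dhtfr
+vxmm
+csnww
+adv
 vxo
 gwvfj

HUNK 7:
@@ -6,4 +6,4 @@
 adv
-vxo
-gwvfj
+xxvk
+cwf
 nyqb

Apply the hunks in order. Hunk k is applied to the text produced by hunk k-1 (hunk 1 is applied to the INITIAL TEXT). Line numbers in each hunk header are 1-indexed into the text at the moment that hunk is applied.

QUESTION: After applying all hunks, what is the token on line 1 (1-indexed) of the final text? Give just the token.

Answer: zwa

Derivation:
Hunk 1: at line 4 remove [yvamo] add [noj,gwvfj,nyqb] -> 15 lines: zwa xua wbc gieo noj gwvfj nyqb jrel uvz nsk liuv ycqkk plei fva mmuf
Hunk 2: at line 2 remove [gieo,noj] add [hrvl,dhtfr,vxo] -> 16 lines: zwa xua wbc hrvl dhtfr vxo gwvfj nyqb jrel uvz nsk liuv ycqkk plei fva mmuf
Hunk 3: at line 10 remove [nsk,liuv,ycqkk] add [fypd] -> 14 lines: zwa xua wbc hrvl dhtfr vxo gwvfj nyqb jrel uvz fypd plei fva mmuf
Hunk 4: at line 9 remove [uvz] add [udu,rymsa] -> 15 lines: zwa xua wbc hrvl dhtfr vxo gwvfj nyqb jrel udu rymsa fypd plei fva mmuf
Hunk 5: at line 7 remove [jrel,udu,rymsa] add [rcazo] -> 13 lines: zwa xua wbc hrvl dhtfr vxo gwvfj nyqb rcazo fypd plei fva mmuf
Hunk 6: at line 2 remove [hrvl,dhtfr] add [vxmm,csnww,adv] -> 14 lines: zwa xua wbc vxmm csnww adv vxo gwvfj nyqb rcazo fypd plei fva mmuf
Hunk 7: at line 6 remove [vxo,gwvfj] add [xxvk,cwf] -> 14 lines: zwa xua wbc vxmm csnww adv xxvk cwf nyqb rcazo fypd plei fva mmuf
Final line 1: zwa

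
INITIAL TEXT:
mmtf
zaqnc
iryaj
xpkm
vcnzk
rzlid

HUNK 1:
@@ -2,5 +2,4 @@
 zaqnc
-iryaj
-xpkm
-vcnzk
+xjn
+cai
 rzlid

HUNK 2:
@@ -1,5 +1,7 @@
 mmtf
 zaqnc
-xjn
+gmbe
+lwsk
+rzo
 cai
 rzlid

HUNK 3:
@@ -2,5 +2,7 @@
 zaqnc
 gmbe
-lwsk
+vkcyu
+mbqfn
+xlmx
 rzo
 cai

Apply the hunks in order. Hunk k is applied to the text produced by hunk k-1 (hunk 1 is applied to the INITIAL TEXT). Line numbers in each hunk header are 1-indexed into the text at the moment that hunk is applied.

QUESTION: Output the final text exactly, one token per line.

Answer: mmtf
zaqnc
gmbe
vkcyu
mbqfn
xlmx
rzo
cai
rzlid

Derivation:
Hunk 1: at line 2 remove [iryaj,xpkm,vcnzk] add [xjn,cai] -> 5 lines: mmtf zaqnc xjn cai rzlid
Hunk 2: at line 1 remove [xjn] add [gmbe,lwsk,rzo] -> 7 lines: mmtf zaqnc gmbe lwsk rzo cai rzlid
Hunk 3: at line 2 remove [lwsk] add [vkcyu,mbqfn,xlmx] -> 9 lines: mmtf zaqnc gmbe vkcyu mbqfn xlmx rzo cai rzlid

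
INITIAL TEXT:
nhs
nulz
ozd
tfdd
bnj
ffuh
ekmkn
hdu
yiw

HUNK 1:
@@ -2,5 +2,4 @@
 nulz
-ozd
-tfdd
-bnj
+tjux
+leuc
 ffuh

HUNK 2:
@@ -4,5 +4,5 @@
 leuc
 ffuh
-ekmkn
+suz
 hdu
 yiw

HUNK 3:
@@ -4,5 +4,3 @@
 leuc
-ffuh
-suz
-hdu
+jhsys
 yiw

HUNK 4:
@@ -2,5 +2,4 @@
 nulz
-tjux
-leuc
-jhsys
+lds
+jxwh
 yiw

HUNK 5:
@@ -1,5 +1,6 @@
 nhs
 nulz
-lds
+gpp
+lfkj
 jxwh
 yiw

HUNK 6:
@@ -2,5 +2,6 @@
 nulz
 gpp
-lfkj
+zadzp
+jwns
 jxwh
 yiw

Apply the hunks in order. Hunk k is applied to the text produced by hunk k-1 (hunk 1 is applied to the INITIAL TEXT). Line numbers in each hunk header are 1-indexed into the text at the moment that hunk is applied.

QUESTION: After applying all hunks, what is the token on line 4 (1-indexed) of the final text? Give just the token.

Answer: zadzp

Derivation:
Hunk 1: at line 2 remove [ozd,tfdd,bnj] add [tjux,leuc] -> 8 lines: nhs nulz tjux leuc ffuh ekmkn hdu yiw
Hunk 2: at line 4 remove [ekmkn] add [suz] -> 8 lines: nhs nulz tjux leuc ffuh suz hdu yiw
Hunk 3: at line 4 remove [ffuh,suz,hdu] add [jhsys] -> 6 lines: nhs nulz tjux leuc jhsys yiw
Hunk 4: at line 2 remove [tjux,leuc,jhsys] add [lds,jxwh] -> 5 lines: nhs nulz lds jxwh yiw
Hunk 5: at line 1 remove [lds] add [gpp,lfkj] -> 6 lines: nhs nulz gpp lfkj jxwh yiw
Hunk 6: at line 2 remove [lfkj] add [zadzp,jwns] -> 7 lines: nhs nulz gpp zadzp jwns jxwh yiw
Final line 4: zadzp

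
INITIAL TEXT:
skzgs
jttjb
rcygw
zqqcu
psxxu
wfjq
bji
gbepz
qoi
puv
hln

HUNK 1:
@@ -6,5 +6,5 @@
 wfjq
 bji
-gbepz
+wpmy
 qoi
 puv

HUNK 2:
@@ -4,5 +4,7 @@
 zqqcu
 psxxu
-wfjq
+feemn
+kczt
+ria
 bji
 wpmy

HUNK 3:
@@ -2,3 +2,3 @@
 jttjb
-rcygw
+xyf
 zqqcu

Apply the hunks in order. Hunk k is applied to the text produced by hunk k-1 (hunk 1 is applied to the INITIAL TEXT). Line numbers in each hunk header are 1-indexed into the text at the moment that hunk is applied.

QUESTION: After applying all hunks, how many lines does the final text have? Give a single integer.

Answer: 13

Derivation:
Hunk 1: at line 6 remove [gbepz] add [wpmy] -> 11 lines: skzgs jttjb rcygw zqqcu psxxu wfjq bji wpmy qoi puv hln
Hunk 2: at line 4 remove [wfjq] add [feemn,kczt,ria] -> 13 lines: skzgs jttjb rcygw zqqcu psxxu feemn kczt ria bji wpmy qoi puv hln
Hunk 3: at line 2 remove [rcygw] add [xyf] -> 13 lines: skzgs jttjb xyf zqqcu psxxu feemn kczt ria bji wpmy qoi puv hln
Final line count: 13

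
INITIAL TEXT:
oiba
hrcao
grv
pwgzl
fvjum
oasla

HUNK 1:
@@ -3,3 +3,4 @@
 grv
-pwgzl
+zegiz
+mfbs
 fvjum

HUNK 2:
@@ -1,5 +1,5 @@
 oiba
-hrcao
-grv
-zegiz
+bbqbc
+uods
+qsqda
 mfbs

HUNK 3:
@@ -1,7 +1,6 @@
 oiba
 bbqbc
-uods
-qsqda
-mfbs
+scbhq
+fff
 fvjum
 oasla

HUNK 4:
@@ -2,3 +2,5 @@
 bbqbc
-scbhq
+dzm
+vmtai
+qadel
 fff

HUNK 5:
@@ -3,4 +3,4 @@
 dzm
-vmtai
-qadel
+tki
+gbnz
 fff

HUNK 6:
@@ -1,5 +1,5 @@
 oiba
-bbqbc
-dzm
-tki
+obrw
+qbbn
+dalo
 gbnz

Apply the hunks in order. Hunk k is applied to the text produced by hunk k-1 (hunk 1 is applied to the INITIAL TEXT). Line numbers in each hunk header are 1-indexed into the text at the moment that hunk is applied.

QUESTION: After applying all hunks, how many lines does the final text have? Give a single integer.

Hunk 1: at line 3 remove [pwgzl] add [zegiz,mfbs] -> 7 lines: oiba hrcao grv zegiz mfbs fvjum oasla
Hunk 2: at line 1 remove [hrcao,grv,zegiz] add [bbqbc,uods,qsqda] -> 7 lines: oiba bbqbc uods qsqda mfbs fvjum oasla
Hunk 3: at line 1 remove [uods,qsqda,mfbs] add [scbhq,fff] -> 6 lines: oiba bbqbc scbhq fff fvjum oasla
Hunk 4: at line 2 remove [scbhq] add [dzm,vmtai,qadel] -> 8 lines: oiba bbqbc dzm vmtai qadel fff fvjum oasla
Hunk 5: at line 3 remove [vmtai,qadel] add [tki,gbnz] -> 8 lines: oiba bbqbc dzm tki gbnz fff fvjum oasla
Hunk 6: at line 1 remove [bbqbc,dzm,tki] add [obrw,qbbn,dalo] -> 8 lines: oiba obrw qbbn dalo gbnz fff fvjum oasla
Final line count: 8

Answer: 8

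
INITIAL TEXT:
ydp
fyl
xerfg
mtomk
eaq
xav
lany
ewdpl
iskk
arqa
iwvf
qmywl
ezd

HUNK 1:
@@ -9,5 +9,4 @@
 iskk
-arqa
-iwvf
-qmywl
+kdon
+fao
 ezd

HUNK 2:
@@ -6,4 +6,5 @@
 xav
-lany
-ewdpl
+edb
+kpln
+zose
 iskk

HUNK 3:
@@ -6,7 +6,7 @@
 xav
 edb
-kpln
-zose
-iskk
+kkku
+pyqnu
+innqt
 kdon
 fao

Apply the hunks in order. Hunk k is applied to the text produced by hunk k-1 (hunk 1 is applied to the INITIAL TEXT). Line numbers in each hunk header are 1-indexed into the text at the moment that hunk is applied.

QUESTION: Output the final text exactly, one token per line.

Answer: ydp
fyl
xerfg
mtomk
eaq
xav
edb
kkku
pyqnu
innqt
kdon
fao
ezd

Derivation:
Hunk 1: at line 9 remove [arqa,iwvf,qmywl] add [kdon,fao] -> 12 lines: ydp fyl xerfg mtomk eaq xav lany ewdpl iskk kdon fao ezd
Hunk 2: at line 6 remove [lany,ewdpl] add [edb,kpln,zose] -> 13 lines: ydp fyl xerfg mtomk eaq xav edb kpln zose iskk kdon fao ezd
Hunk 3: at line 6 remove [kpln,zose,iskk] add [kkku,pyqnu,innqt] -> 13 lines: ydp fyl xerfg mtomk eaq xav edb kkku pyqnu innqt kdon fao ezd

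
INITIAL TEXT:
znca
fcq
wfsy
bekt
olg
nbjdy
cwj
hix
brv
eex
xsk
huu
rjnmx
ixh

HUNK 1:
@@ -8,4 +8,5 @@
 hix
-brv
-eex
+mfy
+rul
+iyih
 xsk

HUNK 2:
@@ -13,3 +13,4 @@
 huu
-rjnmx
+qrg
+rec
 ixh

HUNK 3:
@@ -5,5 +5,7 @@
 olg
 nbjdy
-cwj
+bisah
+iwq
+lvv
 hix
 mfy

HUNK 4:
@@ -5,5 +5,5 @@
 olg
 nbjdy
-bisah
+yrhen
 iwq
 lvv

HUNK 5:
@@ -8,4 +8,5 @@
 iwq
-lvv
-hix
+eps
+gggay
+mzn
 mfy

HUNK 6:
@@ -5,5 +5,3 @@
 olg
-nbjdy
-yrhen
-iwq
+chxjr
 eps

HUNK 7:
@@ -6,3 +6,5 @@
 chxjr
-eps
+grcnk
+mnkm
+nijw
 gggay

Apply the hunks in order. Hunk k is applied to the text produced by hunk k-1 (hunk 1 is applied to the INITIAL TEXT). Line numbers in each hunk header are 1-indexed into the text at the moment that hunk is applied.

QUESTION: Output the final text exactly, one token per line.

Answer: znca
fcq
wfsy
bekt
olg
chxjr
grcnk
mnkm
nijw
gggay
mzn
mfy
rul
iyih
xsk
huu
qrg
rec
ixh

Derivation:
Hunk 1: at line 8 remove [brv,eex] add [mfy,rul,iyih] -> 15 lines: znca fcq wfsy bekt olg nbjdy cwj hix mfy rul iyih xsk huu rjnmx ixh
Hunk 2: at line 13 remove [rjnmx] add [qrg,rec] -> 16 lines: znca fcq wfsy bekt olg nbjdy cwj hix mfy rul iyih xsk huu qrg rec ixh
Hunk 3: at line 5 remove [cwj] add [bisah,iwq,lvv] -> 18 lines: znca fcq wfsy bekt olg nbjdy bisah iwq lvv hix mfy rul iyih xsk huu qrg rec ixh
Hunk 4: at line 5 remove [bisah] add [yrhen] -> 18 lines: znca fcq wfsy bekt olg nbjdy yrhen iwq lvv hix mfy rul iyih xsk huu qrg rec ixh
Hunk 5: at line 8 remove [lvv,hix] add [eps,gggay,mzn] -> 19 lines: znca fcq wfsy bekt olg nbjdy yrhen iwq eps gggay mzn mfy rul iyih xsk huu qrg rec ixh
Hunk 6: at line 5 remove [nbjdy,yrhen,iwq] add [chxjr] -> 17 lines: znca fcq wfsy bekt olg chxjr eps gggay mzn mfy rul iyih xsk huu qrg rec ixh
Hunk 7: at line 6 remove [eps] add [grcnk,mnkm,nijw] -> 19 lines: znca fcq wfsy bekt olg chxjr grcnk mnkm nijw gggay mzn mfy rul iyih xsk huu qrg rec ixh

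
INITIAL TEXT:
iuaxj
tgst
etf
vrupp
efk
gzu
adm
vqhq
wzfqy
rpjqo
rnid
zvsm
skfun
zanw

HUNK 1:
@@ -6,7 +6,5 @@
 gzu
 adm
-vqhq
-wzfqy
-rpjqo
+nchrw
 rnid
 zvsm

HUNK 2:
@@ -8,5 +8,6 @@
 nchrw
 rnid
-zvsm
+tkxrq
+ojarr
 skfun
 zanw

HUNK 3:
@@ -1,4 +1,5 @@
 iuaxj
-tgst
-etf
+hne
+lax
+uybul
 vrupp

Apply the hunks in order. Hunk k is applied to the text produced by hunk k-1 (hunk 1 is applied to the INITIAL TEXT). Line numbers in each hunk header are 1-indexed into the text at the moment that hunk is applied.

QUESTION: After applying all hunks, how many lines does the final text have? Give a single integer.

Answer: 14

Derivation:
Hunk 1: at line 6 remove [vqhq,wzfqy,rpjqo] add [nchrw] -> 12 lines: iuaxj tgst etf vrupp efk gzu adm nchrw rnid zvsm skfun zanw
Hunk 2: at line 8 remove [zvsm] add [tkxrq,ojarr] -> 13 lines: iuaxj tgst etf vrupp efk gzu adm nchrw rnid tkxrq ojarr skfun zanw
Hunk 3: at line 1 remove [tgst,etf] add [hne,lax,uybul] -> 14 lines: iuaxj hne lax uybul vrupp efk gzu adm nchrw rnid tkxrq ojarr skfun zanw
Final line count: 14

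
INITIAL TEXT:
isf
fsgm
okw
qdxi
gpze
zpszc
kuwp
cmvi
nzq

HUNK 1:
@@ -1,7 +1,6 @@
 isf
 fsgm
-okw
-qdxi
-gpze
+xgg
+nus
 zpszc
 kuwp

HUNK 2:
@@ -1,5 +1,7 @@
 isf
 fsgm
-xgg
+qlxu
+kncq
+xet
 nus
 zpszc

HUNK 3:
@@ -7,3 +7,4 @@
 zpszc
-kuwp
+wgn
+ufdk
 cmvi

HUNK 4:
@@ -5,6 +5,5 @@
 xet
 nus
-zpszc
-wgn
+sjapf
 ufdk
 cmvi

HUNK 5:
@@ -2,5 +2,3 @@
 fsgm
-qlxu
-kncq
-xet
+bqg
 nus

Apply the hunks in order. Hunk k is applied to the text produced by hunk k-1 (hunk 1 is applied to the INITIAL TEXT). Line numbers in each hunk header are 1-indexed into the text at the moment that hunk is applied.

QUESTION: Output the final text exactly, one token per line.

Hunk 1: at line 1 remove [okw,qdxi,gpze] add [xgg,nus] -> 8 lines: isf fsgm xgg nus zpszc kuwp cmvi nzq
Hunk 2: at line 1 remove [xgg] add [qlxu,kncq,xet] -> 10 lines: isf fsgm qlxu kncq xet nus zpszc kuwp cmvi nzq
Hunk 3: at line 7 remove [kuwp] add [wgn,ufdk] -> 11 lines: isf fsgm qlxu kncq xet nus zpszc wgn ufdk cmvi nzq
Hunk 4: at line 5 remove [zpszc,wgn] add [sjapf] -> 10 lines: isf fsgm qlxu kncq xet nus sjapf ufdk cmvi nzq
Hunk 5: at line 2 remove [qlxu,kncq,xet] add [bqg] -> 8 lines: isf fsgm bqg nus sjapf ufdk cmvi nzq

Answer: isf
fsgm
bqg
nus
sjapf
ufdk
cmvi
nzq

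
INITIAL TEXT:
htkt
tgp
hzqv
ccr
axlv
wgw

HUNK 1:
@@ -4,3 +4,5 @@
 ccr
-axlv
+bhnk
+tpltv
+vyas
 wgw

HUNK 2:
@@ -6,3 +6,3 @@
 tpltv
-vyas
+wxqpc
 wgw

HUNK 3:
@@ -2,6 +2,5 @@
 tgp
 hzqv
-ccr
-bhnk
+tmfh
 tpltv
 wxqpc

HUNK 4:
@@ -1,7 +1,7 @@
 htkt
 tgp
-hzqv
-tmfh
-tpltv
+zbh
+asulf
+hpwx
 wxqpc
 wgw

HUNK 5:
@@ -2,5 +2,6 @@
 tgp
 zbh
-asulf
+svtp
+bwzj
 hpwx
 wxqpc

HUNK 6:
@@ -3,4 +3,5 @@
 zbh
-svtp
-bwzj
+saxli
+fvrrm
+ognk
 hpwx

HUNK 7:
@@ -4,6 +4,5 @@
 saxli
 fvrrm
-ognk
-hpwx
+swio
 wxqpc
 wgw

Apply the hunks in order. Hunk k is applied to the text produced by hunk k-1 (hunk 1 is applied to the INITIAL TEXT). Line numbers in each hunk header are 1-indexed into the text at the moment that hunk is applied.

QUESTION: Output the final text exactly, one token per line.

Hunk 1: at line 4 remove [axlv] add [bhnk,tpltv,vyas] -> 8 lines: htkt tgp hzqv ccr bhnk tpltv vyas wgw
Hunk 2: at line 6 remove [vyas] add [wxqpc] -> 8 lines: htkt tgp hzqv ccr bhnk tpltv wxqpc wgw
Hunk 3: at line 2 remove [ccr,bhnk] add [tmfh] -> 7 lines: htkt tgp hzqv tmfh tpltv wxqpc wgw
Hunk 4: at line 1 remove [hzqv,tmfh,tpltv] add [zbh,asulf,hpwx] -> 7 lines: htkt tgp zbh asulf hpwx wxqpc wgw
Hunk 5: at line 2 remove [asulf] add [svtp,bwzj] -> 8 lines: htkt tgp zbh svtp bwzj hpwx wxqpc wgw
Hunk 6: at line 3 remove [svtp,bwzj] add [saxli,fvrrm,ognk] -> 9 lines: htkt tgp zbh saxli fvrrm ognk hpwx wxqpc wgw
Hunk 7: at line 4 remove [ognk,hpwx] add [swio] -> 8 lines: htkt tgp zbh saxli fvrrm swio wxqpc wgw

Answer: htkt
tgp
zbh
saxli
fvrrm
swio
wxqpc
wgw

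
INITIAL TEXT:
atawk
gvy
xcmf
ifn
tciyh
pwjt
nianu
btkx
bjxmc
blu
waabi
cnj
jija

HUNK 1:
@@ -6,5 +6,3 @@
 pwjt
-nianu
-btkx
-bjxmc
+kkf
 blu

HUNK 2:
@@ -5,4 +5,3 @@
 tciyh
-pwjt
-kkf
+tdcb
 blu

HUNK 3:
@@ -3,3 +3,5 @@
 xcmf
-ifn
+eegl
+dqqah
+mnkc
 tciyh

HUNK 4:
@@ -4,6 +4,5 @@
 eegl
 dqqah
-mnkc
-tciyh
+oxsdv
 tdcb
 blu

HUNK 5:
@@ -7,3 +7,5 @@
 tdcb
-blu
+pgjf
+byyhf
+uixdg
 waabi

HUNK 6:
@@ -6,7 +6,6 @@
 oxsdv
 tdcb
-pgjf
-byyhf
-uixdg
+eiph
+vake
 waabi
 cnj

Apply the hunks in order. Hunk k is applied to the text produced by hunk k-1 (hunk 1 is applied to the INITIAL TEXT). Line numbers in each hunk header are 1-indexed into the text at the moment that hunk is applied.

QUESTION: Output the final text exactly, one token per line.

Answer: atawk
gvy
xcmf
eegl
dqqah
oxsdv
tdcb
eiph
vake
waabi
cnj
jija

Derivation:
Hunk 1: at line 6 remove [nianu,btkx,bjxmc] add [kkf] -> 11 lines: atawk gvy xcmf ifn tciyh pwjt kkf blu waabi cnj jija
Hunk 2: at line 5 remove [pwjt,kkf] add [tdcb] -> 10 lines: atawk gvy xcmf ifn tciyh tdcb blu waabi cnj jija
Hunk 3: at line 3 remove [ifn] add [eegl,dqqah,mnkc] -> 12 lines: atawk gvy xcmf eegl dqqah mnkc tciyh tdcb blu waabi cnj jija
Hunk 4: at line 4 remove [mnkc,tciyh] add [oxsdv] -> 11 lines: atawk gvy xcmf eegl dqqah oxsdv tdcb blu waabi cnj jija
Hunk 5: at line 7 remove [blu] add [pgjf,byyhf,uixdg] -> 13 lines: atawk gvy xcmf eegl dqqah oxsdv tdcb pgjf byyhf uixdg waabi cnj jija
Hunk 6: at line 6 remove [pgjf,byyhf,uixdg] add [eiph,vake] -> 12 lines: atawk gvy xcmf eegl dqqah oxsdv tdcb eiph vake waabi cnj jija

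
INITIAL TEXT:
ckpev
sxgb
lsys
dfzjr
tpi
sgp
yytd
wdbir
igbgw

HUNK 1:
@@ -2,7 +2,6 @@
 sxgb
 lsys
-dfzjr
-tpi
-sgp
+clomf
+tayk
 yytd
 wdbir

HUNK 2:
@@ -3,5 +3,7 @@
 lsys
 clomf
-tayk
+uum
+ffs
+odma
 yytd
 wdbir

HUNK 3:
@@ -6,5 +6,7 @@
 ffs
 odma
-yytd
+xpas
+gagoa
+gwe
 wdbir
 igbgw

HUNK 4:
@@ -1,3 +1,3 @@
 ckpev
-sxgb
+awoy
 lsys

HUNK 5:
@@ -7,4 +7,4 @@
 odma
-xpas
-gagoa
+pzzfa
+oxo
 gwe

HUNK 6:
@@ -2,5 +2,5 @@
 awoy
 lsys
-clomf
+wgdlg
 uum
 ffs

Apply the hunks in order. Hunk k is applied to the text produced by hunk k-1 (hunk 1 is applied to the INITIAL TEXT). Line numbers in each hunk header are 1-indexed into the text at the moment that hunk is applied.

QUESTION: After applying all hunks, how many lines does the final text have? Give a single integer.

Answer: 12

Derivation:
Hunk 1: at line 2 remove [dfzjr,tpi,sgp] add [clomf,tayk] -> 8 lines: ckpev sxgb lsys clomf tayk yytd wdbir igbgw
Hunk 2: at line 3 remove [tayk] add [uum,ffs,odma] -> 10 lines: ckpev sxgb lsys clomf uum ffs odma yytd wdbir igbgw
Hunk 3: at line 6 remove [yytd] add [xpas,gagoa,gwe] -> 12 lines: ckpev sxgb lsys clomf uum ffs odma xpas gagoa gwe wdbir igbgw
Hunk 4: at line 1 remove [sxgb] add [awoy] -> 12 lines: ckpev awoy lsys clomf uum ffs odma xpas gagoa gwe wdbir igbgw
Hunk 5: at line 7 remove [xpas,gagoa] add [pzzfa,oxo] -> 12 lines: ckpev awoy lsys clomf uum ffs odma pzzfa oxo gwe wdbir igbgw
Hunk 6: at line 2 remove [clomf] add [wgdlg] -> 12 lines: ckpev awoy lsys wgdlg uum ffs odma pzzfa oxo gwe wdbir igbgw
Final line count: 12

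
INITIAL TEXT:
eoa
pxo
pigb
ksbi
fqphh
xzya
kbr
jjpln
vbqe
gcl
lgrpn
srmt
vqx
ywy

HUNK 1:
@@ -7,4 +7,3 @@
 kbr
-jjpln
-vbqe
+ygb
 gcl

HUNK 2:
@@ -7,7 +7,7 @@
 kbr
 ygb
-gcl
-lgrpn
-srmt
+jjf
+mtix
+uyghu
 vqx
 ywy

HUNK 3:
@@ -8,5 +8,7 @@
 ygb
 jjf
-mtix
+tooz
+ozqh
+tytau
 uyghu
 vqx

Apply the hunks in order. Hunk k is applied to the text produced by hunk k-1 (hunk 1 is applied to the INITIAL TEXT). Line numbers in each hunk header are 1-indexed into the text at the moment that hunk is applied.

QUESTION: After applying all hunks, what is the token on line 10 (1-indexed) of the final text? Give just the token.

Answer: tooz

Derivation:
Hunk 1: at line 7 remove [jjpln,vbqe] add [ygb] -> 13 lines: eoa pxo pigb ksbi fqphh xzya kbr ygb gcl lgrpn srmt vqx ywy
Hunk 2: at line 7 remove [gcl,lgrpn,srmt] add [jjf,mtix,uyghu] -> 13 lines: eoa pxo pigb ksbi fqphh xzya kbr ygb jjf mtix uyghu vqx ywy
Hunk 3: at line 8 remove [mtix] add [tooz,ozqh,tytau] -> 15 lines: eoa pxo pigb ksbi fqphh xzya kbr ygb jjf tooz ozqh tytau uyghu vqx ywy
Final line 10: tooz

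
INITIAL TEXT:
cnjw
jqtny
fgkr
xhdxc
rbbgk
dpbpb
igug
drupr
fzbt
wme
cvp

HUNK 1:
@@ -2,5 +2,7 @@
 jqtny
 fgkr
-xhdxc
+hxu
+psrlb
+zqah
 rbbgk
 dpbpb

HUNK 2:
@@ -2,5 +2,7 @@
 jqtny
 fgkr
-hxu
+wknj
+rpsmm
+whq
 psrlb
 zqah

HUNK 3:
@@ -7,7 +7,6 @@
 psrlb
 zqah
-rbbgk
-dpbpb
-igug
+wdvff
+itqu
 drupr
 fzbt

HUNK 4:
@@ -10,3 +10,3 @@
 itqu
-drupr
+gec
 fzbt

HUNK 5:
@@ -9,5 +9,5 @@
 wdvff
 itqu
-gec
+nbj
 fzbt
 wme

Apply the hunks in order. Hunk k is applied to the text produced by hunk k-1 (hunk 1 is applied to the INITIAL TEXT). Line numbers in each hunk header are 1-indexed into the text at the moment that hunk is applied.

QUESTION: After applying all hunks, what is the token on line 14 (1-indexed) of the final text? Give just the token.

Hunk 1: at line 2 remove [xhdxc] add [hxu,psrlb,zqah] -> 13 lines: cnjw jqtny fgkr hxu psrlb zqah rbbgk dpbpb igug drupr fzbt wme cvp
Hunk 2: at line 2 remove [hxu] add [wknj,rpsmm,whq] -> 15 lines: cnjw jqtny fgkr wknj rpsmm whq psrlb zqah rbbgk dpbpb igug drupr fzbt wme cvp
Hunk 3: at line 7 remove [rbbgk,dpbpb,igug] add [wdvff,itqu] -> 14 lines: cnjw jqtny fgkr wknj rpsmm whq psrlb zqah wdvff itqu drupr fzbt wme cvp
Hunk 4: at line 10 remove [drupr] add [gec] -> 14 lines: cnjw jqtny fgkr wknj rpsmm whq psrlb zqah wdvff itqu gec fzbt wme cvp
Hunk 5: at line 9 remove [gec] add [nbj] -> 14 lines: cnjw jqtny fgkr wknj rpsmm whq psrlb zqah wdvff itqu nbj fzbt wme cvp
Final line 14: cvp

Answer: cvp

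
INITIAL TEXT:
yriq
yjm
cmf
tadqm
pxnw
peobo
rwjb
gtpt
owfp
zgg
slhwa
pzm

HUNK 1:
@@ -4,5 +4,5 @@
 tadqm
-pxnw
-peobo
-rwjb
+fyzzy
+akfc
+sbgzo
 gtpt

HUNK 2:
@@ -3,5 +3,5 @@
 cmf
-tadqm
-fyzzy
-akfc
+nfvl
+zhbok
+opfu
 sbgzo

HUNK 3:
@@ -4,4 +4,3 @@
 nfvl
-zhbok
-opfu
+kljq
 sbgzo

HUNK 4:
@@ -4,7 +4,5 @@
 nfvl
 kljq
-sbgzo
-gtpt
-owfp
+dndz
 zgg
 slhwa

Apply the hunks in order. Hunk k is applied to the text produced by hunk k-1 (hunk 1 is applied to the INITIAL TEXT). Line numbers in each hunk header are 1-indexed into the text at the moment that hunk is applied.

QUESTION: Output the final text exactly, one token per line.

Hunk 1: at line 4 remove [pxnw,peobo,rwjb] add [fyzzy,akfc,sbgzo] -> 12 lines: yriq yjm cmf tadqm fyzzy akfc sbgzo gtpt owfp zgg slhwa pzm
Hunk 2: at line 3 remove [tadqm,fyzzy,akfc] add [nfvl,zhbok,opfu] -> 12 lines: yriq yjm cmf nfvl zhbok opfu sbgzo gtpt owfp zgg slhwa pzm
Hunk 3: at line 4 remove [zhbok,opfu] add [kljq] -> 11 lines: yriq yjm cmf nfvl kljq sbgzo gtpt owfp zgg slhwa pzm
Hunk 4: at line 4 remove [sbgzo,gtpt,owfp] add [dndz] -> 9 lines: yriq yjm cmf nfvl kljq dndz zgg slhwa pzm

Answer: yriq
yjm
cmf
nfvl
kljq
dndz
zgg
slhwa
pzm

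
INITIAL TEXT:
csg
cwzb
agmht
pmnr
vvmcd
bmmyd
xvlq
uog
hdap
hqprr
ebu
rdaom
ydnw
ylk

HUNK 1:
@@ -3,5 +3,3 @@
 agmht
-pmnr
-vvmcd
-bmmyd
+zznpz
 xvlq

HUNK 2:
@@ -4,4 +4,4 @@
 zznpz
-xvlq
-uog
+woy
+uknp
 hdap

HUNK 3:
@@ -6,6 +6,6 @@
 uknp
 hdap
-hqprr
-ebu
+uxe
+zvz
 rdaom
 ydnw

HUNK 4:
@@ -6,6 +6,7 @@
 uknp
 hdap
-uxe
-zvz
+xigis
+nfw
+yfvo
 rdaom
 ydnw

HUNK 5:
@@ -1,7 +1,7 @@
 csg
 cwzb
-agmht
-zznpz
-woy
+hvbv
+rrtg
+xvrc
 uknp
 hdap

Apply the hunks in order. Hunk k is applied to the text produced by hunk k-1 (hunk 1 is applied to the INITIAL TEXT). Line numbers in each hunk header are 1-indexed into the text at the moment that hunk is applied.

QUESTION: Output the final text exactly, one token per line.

Answer: csg
cwzb
hvbv
rrtg
xvrc
uknp
hdap
xigis
nfw
yfvo
rdaom
ydnw
ylk

Derivation:
Hunk 1: at line 3 remove [pmnr,vvmcd,bmmyd] add [zznpz] -> 12 lines: csg cwzb agmht zznpz xvlq uog hdap hqprr ebu rdaom ydnw ylk
Hunk 2: at line 4 remove [xvlq,uog] add [woy,uknp] -> 12 lines: csg cwzb agmht zznpz woy uknp hdap hqprr ebu rdaom ydnw ylk
Hunk 3: at line 6 remove [hqprr,ebu] add [uxe,zvz] -> 12 lines: csg cwzb agmht zznpz woy uknp hdap uxe zvz rdaom ydnw ylk
Hunk 4: at line 6 remove [uxe,zvz] add [xigis,nfw,yfvo] -> 13 lines: csg cwzb agmht zznpz woy uknp hdap xigis nfw yfvo rdaom ydnw ylk
Hunk 5: at line 1 remove [agmht,zznpz,woy] add [hvbv,rrtg,xvrc] -> 13 lines: csg cwzb hvbv rrtg xvrc uknp hdap xigis nfw yfvo rdaom ydnw ylk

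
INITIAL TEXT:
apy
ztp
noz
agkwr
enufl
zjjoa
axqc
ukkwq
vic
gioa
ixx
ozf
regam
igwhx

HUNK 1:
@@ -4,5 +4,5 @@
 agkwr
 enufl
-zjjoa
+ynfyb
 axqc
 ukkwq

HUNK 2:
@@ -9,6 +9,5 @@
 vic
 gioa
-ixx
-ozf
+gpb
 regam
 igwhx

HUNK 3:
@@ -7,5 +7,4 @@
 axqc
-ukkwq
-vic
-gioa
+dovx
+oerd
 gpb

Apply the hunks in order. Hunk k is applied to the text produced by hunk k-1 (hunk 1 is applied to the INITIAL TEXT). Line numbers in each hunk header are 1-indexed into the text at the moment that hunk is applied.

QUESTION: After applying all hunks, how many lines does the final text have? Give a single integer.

Hunk 1: at line 4 remove [zjjoa] add [ynfyb] -> 14 lines: apy ztp noz agkwr enufl ynfyb axqc ukkwq vic gioa ixx ozf regam igwhx
Hunk 2: at line 9 remove [ixx,ozf] add [gpb] -> 13 lines: apy ztp noz agkwr enufl ynfyb axqc ukkwq vic gioa gpb regam igwhx
Hunk 3: at line 7 remove [ukkwq,vic,gioa] add [dovx,oerd] -> 12 lines: apy ztp noz agkwr enufl ynfyb axqc dovx oerd gpb regam igwhx
Final line count: 12

Answer: 12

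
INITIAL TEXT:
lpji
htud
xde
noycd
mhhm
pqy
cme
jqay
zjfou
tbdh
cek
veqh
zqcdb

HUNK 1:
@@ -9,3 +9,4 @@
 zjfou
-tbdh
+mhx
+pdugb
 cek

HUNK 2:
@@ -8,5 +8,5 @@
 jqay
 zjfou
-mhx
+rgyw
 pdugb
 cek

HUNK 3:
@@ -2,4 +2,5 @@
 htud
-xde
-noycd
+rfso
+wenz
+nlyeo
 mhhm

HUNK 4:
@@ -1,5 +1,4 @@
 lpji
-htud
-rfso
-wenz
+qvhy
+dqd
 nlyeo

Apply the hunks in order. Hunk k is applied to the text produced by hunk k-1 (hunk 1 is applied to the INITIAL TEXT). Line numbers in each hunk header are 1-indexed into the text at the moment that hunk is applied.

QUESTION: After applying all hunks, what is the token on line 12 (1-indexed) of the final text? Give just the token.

Answer: cek

Derivation:
Hunk 1: at line 9 remove [tbdh] add [mhx,pdugb] -> 14 lines: lpji htud xde noycd mhhm pqy cme jqay zjfou mhx pdugb cek veqh zqcdb
Hunk 2: at line 8 remove [mhx] add [rgyw] -> 14 lines: lpji htud xde noycd mhhm pqy cme jqay zjfou rgyw pdugb cek veqh zqcdb
Hunk 3: at line 2 remove [xde,noycd] add [rfso,wenz,nlyeo] -> 15 lines: lpji htud rfso wenz nlyeo mhhm pqy cme jqay zjfou rgyw pdugb cek veqh zqcdb
Hunk 4: at line 1 remove [htud,rfso,wenz] add [qvhy,dqd] -> 14 lines: lpji qvhy dqd nlyeo mhhm pqy cme jqay zjfou rgyw pdugb cek veqh zqcdb
Final line 12: cek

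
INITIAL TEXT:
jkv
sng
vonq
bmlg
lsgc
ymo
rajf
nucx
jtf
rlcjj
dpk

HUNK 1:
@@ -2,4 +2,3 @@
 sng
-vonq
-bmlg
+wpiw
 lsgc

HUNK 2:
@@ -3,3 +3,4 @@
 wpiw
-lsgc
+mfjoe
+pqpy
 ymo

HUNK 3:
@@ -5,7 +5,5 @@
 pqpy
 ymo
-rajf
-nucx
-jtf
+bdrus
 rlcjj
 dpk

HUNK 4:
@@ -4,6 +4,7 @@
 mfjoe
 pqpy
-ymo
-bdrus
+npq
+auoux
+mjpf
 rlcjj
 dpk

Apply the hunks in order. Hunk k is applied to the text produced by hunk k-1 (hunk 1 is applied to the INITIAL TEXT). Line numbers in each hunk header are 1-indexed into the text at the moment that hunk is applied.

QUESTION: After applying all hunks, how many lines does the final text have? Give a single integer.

Answer: 10

Derivation:
Hunk 1: at line 2 remove [vonq,bmlg] add [wpiw] -> 10 lines: jkv sng wpiw lsgc ymo rajf nucx jtf rlcjj dpk
Hunk 2: at line 3 remove [lsgc] add [mfjoe,pqpy] -> 11 lines: jkv sng wpiw mfjoe pqpy ymo rajf nucx jtf rlcjj dpk
Hunk 3: at line 5 remove [rajf,nucx,jtf] add [bdrus] -> 9 lines: jkv sng wpiw mfjoe pqpy ymo bdrus rlcjj dpk
Hunk 4: at line 4 remove [ymo,bdrus] add [npq,auoux,mjpf] -> 10 lines: jkv sng wpiw mfjoe pqpy npq auoux mjpf rlcjj dpk
Final line count: 10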